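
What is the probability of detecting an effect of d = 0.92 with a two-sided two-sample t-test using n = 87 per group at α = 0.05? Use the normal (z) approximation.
Power ≈ 1.00

Power calculation (two-sample t-test, normal approximation):
z_β = d · √(n/2) - z_{α/2}
z_β = 0.92 · √(87/2) - 1.960
z_β = 0.92 · 6.595 - 1.960
z_β = 4.108

Power = Φ(z_β) = Φ(4.108) ≈ 1.000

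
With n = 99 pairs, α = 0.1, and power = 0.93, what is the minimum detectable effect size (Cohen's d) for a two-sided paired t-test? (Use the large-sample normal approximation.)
d ≈ 0.31

Minimum detectable effect (paired t-test, normal approximation):
d = (z_{α/2} + z_β) / √n
d = (1.645 + 1.476) / √99
d = 3.121 / 9.950
d ≈ 0.31

By Cohen's convention (0.2 small / 0.5 medium / 0.8 large): small effect.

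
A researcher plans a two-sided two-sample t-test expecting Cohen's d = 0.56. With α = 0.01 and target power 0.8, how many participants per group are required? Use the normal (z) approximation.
n = 75 per group

Sample size formula (two-sample t-test, normal approximation):
n = 2 · ((z_{α/2} + z_β) / d)²

z_{α/2} = 2.576 (for α = 0.01, two-sided)
z_β = 0.842 (for power = 0.8)
d = 0.56

n = 2 · ((2.576 + 0.842) / 0.56)²
n = 2 · (6.104)²
n ≈ 74.52
Round up to the next whole number: n = 75 per group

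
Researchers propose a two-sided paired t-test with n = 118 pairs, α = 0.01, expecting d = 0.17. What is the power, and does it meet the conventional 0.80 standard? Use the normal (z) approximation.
Power ≈ 0.23; the study is underpowered (power < 0.80)

Power calculation (paired t-test, normal approximation):
z_β = d · √n - z_{α/2}
z_β = 0.17 · √118 - 2.576
z_β = 0.17 · 10.863 - 2.576
z_β = -0.729

Power = Φ(z_β) = Φ(-0.729) ≈ 0.233

Effect size d = 0.17 is very small by Cohen's convention (0.2/0.5/0.8).

Threshold: power ≥ 0.80 is conventionally adequate.
Power ≈ 0.23 → the study is underpowered (power < 0.80).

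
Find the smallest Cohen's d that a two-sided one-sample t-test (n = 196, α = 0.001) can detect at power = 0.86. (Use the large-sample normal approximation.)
d ≈ 0.31

Minimum detectable effect (one-sample t-test, normal approximation):
d = (z_{α/2} + z_β) / √n
d = (3.291 + 1.080) / √196
d = 4.371 / 14.000
d ≈ 0.31

By Cohen's convention (0.2 small / 0.5 medium / 0.8 large): small effect.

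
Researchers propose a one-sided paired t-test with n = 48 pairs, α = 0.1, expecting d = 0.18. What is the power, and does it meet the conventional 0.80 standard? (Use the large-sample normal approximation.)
Power ≈ 0.49; the study is underpowered (power < 0.80)

Power calculation (paired t-test, normal approximation):
z_β = d · √n - z_α
z_β = 0.18 · √48 - 1.282
z_β = 0.18 · 6.928 - 1.282
z_β = -0.034

Power = Φ(z_β) = Φ(-0.034) ≈ 0.486

Effect size d = 0.18 is very small by Cohen's convention (0.2/0.5/0.8).

Threshold: power ≥ 0.80 is conventionally adequate.
Power ≈ 0.49 → the study is underpowered (power < 0.80).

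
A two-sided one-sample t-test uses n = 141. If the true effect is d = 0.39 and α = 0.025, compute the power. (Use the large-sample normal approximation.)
Power ≈ 0.99

Power calculation (one-sample t-test, normal approximation):
z_β = d · √n - z_{α/2}
z_β = 0.39 · √141 - 2.241
z_β = 0.39 · 11.874 - 2.241
z_β = 2.390

Power = Φ(z_β) = Φ(2.390) ≈ 0.992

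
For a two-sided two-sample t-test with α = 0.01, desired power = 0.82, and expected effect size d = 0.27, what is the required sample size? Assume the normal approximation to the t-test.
n = 335 per group

Sample size formula (two-sample t-test, normal approximation):
n = 2 · ((z_{α/2} + z_β) / d)²

z_{α/2} = 2.576 (for α = 0.01, two-sided)
z_β = 0.915 (for power = 0.82)
d = 0.27

n = 2 · ((2.576 + 0.915) / 0.27)²
n = 2 · (12.930)²
n ≈ 334.37
Round up to the next whole number: n = 335 per group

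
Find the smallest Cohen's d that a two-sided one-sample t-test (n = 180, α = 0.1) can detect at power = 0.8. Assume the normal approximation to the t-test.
d ≈ 0.19

Minimum detectable effect (one-sample t-test, normal approximation):
d = (z_{α/2} + z_β) / √n
d = (1.645 + 0.842) / √180
d = 2.486 / 13.416
d ≈ 0.19

By Cohen's convention (0.2 small / 0.5 medium / 0.8 large): very small effect.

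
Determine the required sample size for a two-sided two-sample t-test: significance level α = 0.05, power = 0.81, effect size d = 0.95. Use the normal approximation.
n = 18 per group

Sample size formula (two-sample t-test, normal approximation):
n = 2 · ((z_{α/2} + z_β) / d)²

z_{α/2} = 1.960 (for α = 0.05, two-sided)
z_β = 0.878 (for power = 0.81)
d = 0.95

n = 2 · ((1.960 + 0.878) / 0.95)²
n = 2 · (2.987)²
n ≈ 17.84
Round up to the next whole number: n = 18 per group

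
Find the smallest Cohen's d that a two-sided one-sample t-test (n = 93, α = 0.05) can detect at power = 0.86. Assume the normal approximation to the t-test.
d ≈ 0.32

Minimum detectable effect (one-sample t-test, normal approximation):
d = (z_{α/2} + z_β) / √n
d = (1.960 + 1.080) / √93
d = 3.040 / 9.644
d ≈ 0.32

By Cohen's convention (0.2 small / 0.5 medium / 0.8 large): small effect.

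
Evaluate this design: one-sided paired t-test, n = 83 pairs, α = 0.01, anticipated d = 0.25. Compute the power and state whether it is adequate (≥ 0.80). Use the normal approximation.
Power ≈ 0.48; the study is underpowered (power < 0.80)

Power calculation (paired t-test, normal approximation):
z_β = d · √n - z_α
z_β = 0.25 · √83 - 2.326
z_β = 0.25 · 9.110 - 2.326
z_β = -0.049

Power = Φ(z_β) = Φ(-0.049) ≈ 0.481

Effect size d = 0.25 is small by Cohen's convention (0.2/0.5/0.8).

Threshold: power ≥ 0.80 is conventionally adequate.
Power ≈ 0.48 → the study is underpowered (power < 0.80).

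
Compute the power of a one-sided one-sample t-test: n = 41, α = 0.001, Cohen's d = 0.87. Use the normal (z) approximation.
Power ≈ 0.99

Power calculation (one-sample t-test, normal approximation):
z_β = d · √n - z_α
z_β = 0.87 · √41 - 3.090
z_β = 0.87 · 6.403 - 3.090
z_β = 2.480

Power = Φ(z_β) = Φ(2.480) ≈ 0.993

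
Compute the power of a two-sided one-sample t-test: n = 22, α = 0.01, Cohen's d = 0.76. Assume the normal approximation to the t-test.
Power ≈ 0.84

Power calculation (one-sample t-test, normal approximation):
z_β = d · √n - z_{α/2}
z_β = 0.76 · √22 - 2.576
z_β = 0.76 · 4.690 - 2.576
z_β = 0.989

Power = Φ(z_β) = Φ(0.989) ≈ 0.839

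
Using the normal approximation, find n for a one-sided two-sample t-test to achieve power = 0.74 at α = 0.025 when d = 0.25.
n = 217 per group

Sample size formula (two-sample t-test, normal approximation):
n = 2 · ((z_α + z_β) / d)²

z_α = 1.960 (for α = 0.025, one-sided)
z_β = 0.643 (for power = 0.74)
d = 0.25

n = 2 · ((1.960 + 0.643) / 0.25)²
n = 2 · (10.412)²
n ≈ 216.82
Round up to the next whole number: n = 217 per group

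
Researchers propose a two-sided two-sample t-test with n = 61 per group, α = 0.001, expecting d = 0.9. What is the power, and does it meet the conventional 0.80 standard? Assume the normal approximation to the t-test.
Power ≈ 0.95; the study is adequately powered (power ≥ 0.80)

Power calculation (two-sample t-test, normal approximation):
z_β = d · √(n/2) - z_{α/2}
z_β = 0.9 · √(61/2) - 3.291
z_β = 0.9 · 5.523 - 3.291
z_β = 1.680

Power = Φ(z_β) = Φ(1.680) ≈ 0.954

Effect size d = 0.9 is large by Cohen's convention (0.2/0.5/0.8).

Threshold: power ≥ 0.80 is conventionally adequate.
Power ≈ 0.95 → the study is adequately powered (power ≥ 0.80).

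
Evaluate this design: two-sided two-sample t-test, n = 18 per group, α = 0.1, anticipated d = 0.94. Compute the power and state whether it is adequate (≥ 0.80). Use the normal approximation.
Power ≈ 0.88; the study is adequately powered (power ≥ 0.80)

Power calculation (two-sample t-test, normal approximation):
z_β = d · √(n/2) - z_{α/2}
z_β = 0.94 · √(18/2) - 1.645
z_β = 0.94 · 3.000 - 1.645
z_β = 1.175

Power = Φ(z_β) = Φ(1.175) ≈ 0.880

Effect size d = 0.94 is large by Cohen's convention (0.2/0.5/0.8).

Threshold: power ≥ 0.80 is conventionally adequate.
Power ≈ 0.88 → the study is adequately powered (power ≥ 0.80).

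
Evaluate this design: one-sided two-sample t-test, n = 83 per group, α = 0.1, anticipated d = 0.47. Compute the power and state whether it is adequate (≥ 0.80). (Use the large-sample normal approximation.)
Power ≈ 0.96; the study is adequately powered (power ≥ 0.80)

Power calculation (two-sample t-test, normal approximation):
z_β = d · √(n/2) - z_α
z_β = 0.47 · √(83/2) - 1.282
z_β = 0.47 · 6.442 - 1.282
z_β = 1.746

Power = Φ(z_β) = Φ(1.746) ≈ 0.960

Effect size d = 0.47 is small by Cohen's convention (0.2/0.5/0.8).

Threshold: power ≥ 0.80 is conventionally adequate.
Power ≈ 0.96 → the study is adequately powered (power ≥ 0.80).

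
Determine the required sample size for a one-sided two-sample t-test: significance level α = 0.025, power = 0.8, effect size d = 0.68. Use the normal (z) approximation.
n = 34 per group

Sample size formula (two-sample t-test, normal approximation):
n = 2 · ((z_α + z_β) / d)²

z_α = 1.960 (for α = 0.025, one-sided)
z_β = 0.842 (for power = 0.8)
d = 0.68

n = 2 · ((1.960 + 0.842) / 0.68)²
n = 2 · (4.121)²
n ≈ 33.97
Round up to the next whole number: n = 34 per group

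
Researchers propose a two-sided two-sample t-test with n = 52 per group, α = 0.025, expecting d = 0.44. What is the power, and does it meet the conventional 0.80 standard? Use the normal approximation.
Power ≈ 0.50; the study is underpowered (power < 0.80)

Power calculation (two-sample t-test, normal approximation):
z_β = d · √(n/2) - z_{α/2}
z_β = 0.44 · √(52/2) - 2.241
z_β = 0.44 · 5.099 - 2.241
z_β = 0.002

Power = Φ(z_β) = Φ(0.002) ≈ 0.501

Effect size d = 0.44 is small by Cohen's convention (0.2/0.5/0.8).

Threshold: power ≥ 0.80 is conventionally adequate.
Power ≈ 0.50 → the study is underpowered (power < 0.80).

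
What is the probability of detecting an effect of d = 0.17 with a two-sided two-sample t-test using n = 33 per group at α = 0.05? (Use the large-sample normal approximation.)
Power ≈ 0.10

Power calculation (two-sample t-test, normal approximation):
z_β = d · √(n/2) - z_{α/2}
z_β = 0.17 · √(33/2) - 1.960
z_β = 0.17 · 4.062 - 1.960
z_β = -1.269

Power = Φ(z_β) = Φ(-1.269) ≈ 0.102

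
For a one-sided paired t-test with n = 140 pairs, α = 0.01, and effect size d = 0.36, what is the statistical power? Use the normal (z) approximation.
Power ≈ 0.97

Power calculation (paired t-test, normal approximation):
z_β = d · √n - z_α
z_β = 0.36 · √140 - 2.326
z_β = 0.36 · 11.832 - 2.326
z_β = 1.933

Power = Φ(z_β) = Φ(1.933) ≈ 0.973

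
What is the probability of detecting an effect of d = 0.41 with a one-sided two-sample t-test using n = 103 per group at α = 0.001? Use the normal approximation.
Power ≈ 0.44

Power calculation (two-sample t-test, normal approximation):
z_β = d · √(n/2) - z_α
z_β = 0.41 · √(103/2) - 3.090
z_β = 0.41 · 7.176 - 3.090
z_β = -0.148

Power = Φ(z_β) = Φ(-0.148) ≈ 0.441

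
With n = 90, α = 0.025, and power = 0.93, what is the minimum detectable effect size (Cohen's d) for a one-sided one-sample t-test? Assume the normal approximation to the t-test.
d ≈ 0.36

Minimum detectable effect (one-sample t-test, normal approximation):
d = (z_α + z_β) / √n
d = (1.960 + 1.476) / √90
d = 3.436 / 9.487
d ≈ 0.36

By Cohen's convention (0.2 small / 0.5 medium / 0.8 large): small effect.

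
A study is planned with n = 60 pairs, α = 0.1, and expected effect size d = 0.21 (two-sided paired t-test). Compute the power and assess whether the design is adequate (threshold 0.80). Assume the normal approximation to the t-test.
Power ≈ 0.49; the study is underpowered (power < 0.80)

Power calculation (paired t-test, normal approximation):
z_β = d · √n - z_{α/2}
z_β = 0.21 · √60 - 1.645
z_β = 0.21 · 7.746 - 1.645
z_β = -0.018

Power = Φ(z_β) = Φ(-0.018) ≈ 0.493

Effect size d = 0.21 is small by Cohen's convention (0.2/0.5/0.8).

Threshold: power ≥ 0.80 is conventionally adequate.
Power ≈ 0.49 → the study is underpowered (power < 0.80).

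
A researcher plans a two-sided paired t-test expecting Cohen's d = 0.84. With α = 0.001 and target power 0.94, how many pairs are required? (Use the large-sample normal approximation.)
n = 34 pairs

Sample size formula (paired t-test, normal approximation):
n = ((z_{α/2} + z_β) / d)²

z_{α/2} = 3.291 (for α = 0.001, two-sided)
z_β = 1.555 (for power = 0.94)
d = 0.84

n = ((3.291 + 1.555) / 0.84)²
n = (5.769)²
n ≈ 33.28
Round up to the next whole number: n = 34 pairs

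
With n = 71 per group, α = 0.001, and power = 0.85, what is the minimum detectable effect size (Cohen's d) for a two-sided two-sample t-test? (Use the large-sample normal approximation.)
d ≈ 0.73

Minimum detectable effect (two-sample t-test, normal approximation):
d = (z_{α/2} + z_β) / √(n/2)
d = (3.291 + 1.036) / √(71/2)
d = 4.327 / 5.958
d ≈ 0.73

By Cohen's convention (0.2 small / 0.5 medium / 0.8 large): medium effect.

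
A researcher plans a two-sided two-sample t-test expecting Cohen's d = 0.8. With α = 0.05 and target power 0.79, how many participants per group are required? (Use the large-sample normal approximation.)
n = 24 per group

Sample size formula (two-sample t-test, normal approximation):
n = 2 · ((z_{α/2} + z_β) / d)²

z_{α/2} = 1.960 (for α = 0.05, two-sided)
z_β = 0.806 (for power = 0.79)
d = 0.8

n = 2 · ((1.960 + 0.806) / 0.8)²
n = 2 · (3.458)²
n ≈ 23.92
Round up to the next whole number: n = 24 per group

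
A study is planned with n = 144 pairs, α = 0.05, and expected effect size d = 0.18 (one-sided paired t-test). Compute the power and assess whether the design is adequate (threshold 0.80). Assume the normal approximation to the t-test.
Power ≈ 0.70; the study is underpowered (power < 0.80)

Power calculation (paired t-test, normal approximation):
z_β = d · √n - z_α
z_β = 0.18 · √144 - 1.645
z_β = 0.18 · 12.000 - 1.645
z_β = 0.515

Power = Φ(z_β) = Φ(0.515) ≈ 0.697

Effect size d = 0.18 is very small by Cohen's convention (0.2/0.5/0.8).

Threshold: power ≥ 0.80 is conventionally adequate.
Power ≈ 0.70 → the study is underpowered (power < 0.80).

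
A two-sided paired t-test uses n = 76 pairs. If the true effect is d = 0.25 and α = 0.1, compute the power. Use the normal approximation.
Power ≈ 0.70

Power calculation (paired t-test, normal approximation):
z_β = d · √n - z_{α/2}
z_β = 0.25 · √76 - 1.645
z_β = 0.25 · 8.718 - 1.645
z_β = 0.535

Power = Φ(z_β) = Φ(0.535) ≈ 0.704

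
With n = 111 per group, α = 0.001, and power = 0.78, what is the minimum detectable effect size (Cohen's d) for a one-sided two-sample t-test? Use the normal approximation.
d ≈ 0.52

Minimum detectable effect (two-sample t-test, normal approximation):
d = (z_α + z_β) / √(n/2)
d = (3.090 + 0.772) / √(111/2)
d = 3.862 / 7.450
d ≈ 0.52

By Cohen's convention (0.2 small / 0.5 medium / 0.8 large): medium effect.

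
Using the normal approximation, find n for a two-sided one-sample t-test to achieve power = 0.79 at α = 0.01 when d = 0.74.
n = 21

Sample size formula (one-sample t-test, normal approximation):
n = ((z_{α/2} + z_β) / d)²

z_{α/2} = 2.576 (for α = 0.01, two-sided)
z_β = 0.806 (for power = 0.79)
d = 0.74

n = ((2.576 + 0.806) / 0.74)²
n = (4.570)²
n ≈ 20.88
Round up to the next whole number: n = 21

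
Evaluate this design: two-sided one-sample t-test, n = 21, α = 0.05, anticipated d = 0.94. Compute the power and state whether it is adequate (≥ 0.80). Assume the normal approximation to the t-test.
Power ≈ 0.99; the study is adequately powered (power ≥ 0.80)

Power calculation (one-sample t-test, normal approximation):
z_β = d · √n - z_{α/2}
z_β = 0.94 · √21 - 1.960
z_β = 0.94 · 4.583 - 1.960
z_β = 2.348

Power = Φ(z_β) = Φ(2.348) ≈ 0.991

Effect size d = 0.94 is large by Cohen's convention (0.2/0.5/0.8).

Threshold: power ≥ 0.80 is conventionally adequate.
Power ≈ 0.99 → the study is adequately powered (power ≥ 0.80).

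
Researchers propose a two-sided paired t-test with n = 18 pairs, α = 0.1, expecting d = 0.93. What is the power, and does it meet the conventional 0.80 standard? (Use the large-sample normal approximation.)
Power ≈ 0.99; the study is adequately powered (power ≥ 0.80)

Power calculation (paired t-test, normal approximation):
z_β = d · √n - z_{α/2}
z_β = 0.93 · √18 - 1.645
z_β = 0.93 · 4.243 - 1.645
z_β = 2.301

Power = Φ(z_β) = Φ(2.301) ≈ 0.989

Effect size d = 0.93 is large by Cohen's convention (0.2/0.5/0.8).

Threshold: power ≥ 0.80 is conventionally adequate.
Power ≈ 0.99 → the study is adequately powered (power ≥ 0.80).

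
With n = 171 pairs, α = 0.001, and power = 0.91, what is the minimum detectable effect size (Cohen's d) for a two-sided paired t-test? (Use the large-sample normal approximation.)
d ≈ 0.35

Minimum detectable effect (paired t-test, normal approximation):
d = (z_{α/2} + z_β) / √n
d = (3.291 + 1.341) / √171
d = 4.631 / 13.077
d ≈ 0.35

By Cohen's convention (0.2 small / 0.5 medium / 0.8 large): small effect.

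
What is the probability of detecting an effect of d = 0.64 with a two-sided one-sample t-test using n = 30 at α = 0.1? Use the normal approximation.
Power ≈ 0.97

Power calculation (one-sample t-test, normal approximation):
z_β = d · √n - z_{α/2}
z_β = 0.64 · √30 - 1.645
z_β = 0.64 · 5.477 - 1.645
z_β = 1.861

Power = Φ(z_β) = Φ(1.861) ≈ 0.969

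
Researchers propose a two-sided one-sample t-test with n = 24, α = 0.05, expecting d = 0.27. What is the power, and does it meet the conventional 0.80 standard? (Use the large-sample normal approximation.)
Power ≈ 0.26; the study is underpowered (power < 0.80)

Power calculation (one-sample t-test, normal approximation):
z_β = d · √n - z_{α/2}
z_β = 0.27 · √24 - 1.960
z_β = 0.27 · 4.899 - 1.960
z_β = -0.637

Power = Φ(z_β) = Φ(-0.637) ≈ 0.262

Effect size d = 0.27 is small by Cohen's convention (0.2/0.5/0.8).

Threshold: power ≥ 0.80 is conventionally adequate.
Power ≈ 0.26 → the study is underpowered (power < 0.80).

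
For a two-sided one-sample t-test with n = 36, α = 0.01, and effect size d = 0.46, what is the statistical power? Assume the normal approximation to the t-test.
Power ≈ 0.57

Power calculation (one-sample t-test, normal approximation):
z_β = d · √n - z_{α/2}
z_β = 0.46 · √36 - 2.576
z_β = 0.46 · 6.000 - 2.576
z_β = 0.184

Power = Φ(z_β) = Φ(0.184) ≈ 0.573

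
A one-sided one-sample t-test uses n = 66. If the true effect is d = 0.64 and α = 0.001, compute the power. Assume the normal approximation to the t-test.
Power ≈ 0.98

Power calculation (one-sample t-test, normal approximation):
z_β = d · √n - z_α
z_β = 0.64 · √66 - 3.090
z_β = 0.64 · 8.124 - 3.090
z_β = 2.109

Power = Φ(z_β) = Φ(2.109) ≈ 0.983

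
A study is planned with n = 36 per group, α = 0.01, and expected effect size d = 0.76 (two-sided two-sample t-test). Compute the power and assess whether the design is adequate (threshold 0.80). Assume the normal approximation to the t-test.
Power ≈ 0.74; the study is underpowered (power < 0.80)

Power calculation (two-sample t-test, normal approximation):
z_β = d · √(n/2) - z_{α/2}
z_β = 0.76 · √(36/2) - 2.576
z_β = 0.76 · 4.243 - 2.576
z_β = 0.649

Power = Φ(z_β) = Φ(0.649) ≈ 0.742

Effect size d = 0.76 is medium by Cohen's convention (0.2/0.5/0.8).

Threshold: power ≥ 0.80 is conventionally adequate.
Power ≈ 0.74 → the study is underpowered (power < 0.80).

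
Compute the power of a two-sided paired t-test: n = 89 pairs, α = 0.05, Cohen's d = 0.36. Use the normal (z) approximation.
Power ≈ 0.92

Power calculation (paired t-test, normal approximation):
z_β = d · √n - z_{α/2}
z_β = 0.36 · √89 - 1.960
z_β = 0.36 · 9.434 - 1.960
z_β = 1.436

Power = Φ(z_β) = Φ(1.436) ≈ 0.925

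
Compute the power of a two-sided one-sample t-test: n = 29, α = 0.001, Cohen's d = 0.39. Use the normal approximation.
Power ≈ 0.12

Power calculation (one-sample t-test, normal approximation):
z_β = d · √n - z_{α/2}
z_β = 0.39 · √29 - 3.291
z_β = 0.39 · 5.385 - 3.291
z_β = -1.190

Power = Φ(z_β) = Φ(-1.190) ≈ 0.117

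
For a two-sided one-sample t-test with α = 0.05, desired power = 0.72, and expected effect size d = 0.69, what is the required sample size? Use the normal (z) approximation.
n = 14

Sample size formula (one-sample t-test, normal approximation):
n = ((z_{α/2} + z_β) / d)²

z_{α/2} = 1.960 (for α = 0.05, two-sided)
z_β = 0.583 (for power = 0.72)
d = 0.69

n = ((1.960 + 0.583) / 0.69)²
n = (3.686)²
n ≈ 13.59
Round up to the next whole number: n = 14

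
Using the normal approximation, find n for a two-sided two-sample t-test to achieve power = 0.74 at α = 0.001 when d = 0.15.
n = 1376 per group

Sample size formula (two-sample t-test, normal approximation):
n = 2 · ((z_{α/2} + z_β) / d)²

z_{α/2} = 3.291 (for α = 0.001, two-sided)
z_β = 0.643 (for power = 0.74)
d = 0.15

n = 2 · ((3.291 + 0.643) / 0.15)²
n = 2 · (26.227)²
n ≈ 1375.71
Round up to the next whole number: n = 1376 per group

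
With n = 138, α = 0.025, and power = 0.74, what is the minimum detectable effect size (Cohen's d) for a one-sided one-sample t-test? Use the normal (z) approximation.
d ≈ 0.22

Minimum detectable effect (one-sample t-test, normal approximation):
d = (z_α + z_β) / √n
d = (1.960 + 0.643) / √138
d = 2.603 / 11.747
d ≈ 0.22

By Cohen's convention (0.2 small / 0.5 medium / 0.8 large): small effect.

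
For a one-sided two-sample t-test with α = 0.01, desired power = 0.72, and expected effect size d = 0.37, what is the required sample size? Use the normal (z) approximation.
n = 124 per group

Sample size formula (two-sample t-test, normal approximation):
n = 2 · ((z_α + z_β) / d)²

z_α = 2.326 (for α = 0.01, one-sided)
z_β = 0.583 (for power = 0.72)
d = 0.37

n = 2 · ((2.326 + 0.583) / 0.37)²
n = 2 · (7.862)²
n ≈ 123.62
Round up to the next whole number: n = 124 per group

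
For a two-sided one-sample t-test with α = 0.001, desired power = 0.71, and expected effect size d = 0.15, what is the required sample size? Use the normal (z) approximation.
n = 657

Sample size formula (one-sample t-test, normal approximation):
n = ((z_{α/2} + z_β) / d)²

z_{α/2} = 3.291 (for α = 0.001, two-sided)
z_β = 0.553 (for power = 0.71)
d = 0.15

n = ((3.291 + 0.553) / 0.15)²
n = (25.627)²
n ≈ 656.74
Round up to the next whole number: n = 657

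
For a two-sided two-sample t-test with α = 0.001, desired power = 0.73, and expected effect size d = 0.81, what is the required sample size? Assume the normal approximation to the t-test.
n = 47 per group

Sample size formula (two-sample t-test, normal approximation):
n = 2 · ((z_{α/2} + z_β) / d)²

z_{α/2} = 3.291 (for α = 0.001, two-sided)
z_β = 0.613 (for power = 0.73)
d = 0.81

n = 2 · ((3.291 + 0.613) / 0.81)²
n = 2 · (4.820)²
n ≈ 46.46
Round up to the next whole number: n = 47 per group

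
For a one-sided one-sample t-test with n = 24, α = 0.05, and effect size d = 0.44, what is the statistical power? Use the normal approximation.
Power ≈ 0.70

Power calculation (one-sample t-test, normal approximation):
z_β = d · √n - z_α
z_β = 0.44 · √24 - 1.645
z_β = 0.44 · 4.899 - 1.645
z_β = 0.511

Power = Φ(z_β) = Φ(0.511) ≈ 0.695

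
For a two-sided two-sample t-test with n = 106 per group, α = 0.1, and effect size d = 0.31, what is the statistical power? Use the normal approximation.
Power ≈ 0.73

Power calculation (two-sample t-test, normal approximation):
z_β = d · √(n/2) - z_{α/2}
z_β = 0.31 · √(106/2) - 1.645
z_β = 0.31 · 7.280 - 1.645
z_β = 0.612

Power = Φ(z_β) = Φ(0.612) ≈ 0.730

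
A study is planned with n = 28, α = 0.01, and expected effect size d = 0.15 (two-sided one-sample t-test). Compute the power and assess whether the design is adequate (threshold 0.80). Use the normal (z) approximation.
Power ≈ 0.04; the study is underpowered (power < 0.80)

Power calculation (one-sample t-test, normal approximation):
z_β = d · √n - z_{α/2}
z_β = 0.15 · √28 - 2.576
z_β = 0.15 · 5.292 - 2.576
z_β = -1.782

Power = Φ(z_β) = Φ(-1.782) ≈ 0.037

Effect size d = 0.15 is very small by Cohen's convention (0.2/0.5/0.8).

Threshold: power ≥ 0.80 is conventionally adequate.
Power ≈ 0.04 → the study is underpowered (power < 0.80).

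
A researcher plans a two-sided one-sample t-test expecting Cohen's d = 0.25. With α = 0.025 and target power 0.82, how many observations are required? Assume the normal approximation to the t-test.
n = 160

Sample size formula (one-sample t-test, normal approximation):
n = ((z_{α/2} + z_β) / d)²

z_{α/2} = 2.241 (for α = 0.025, two-sided)
z_β = 0.915 (for power = 0.82)
d = 0.25

n = ((2.241 + 0.915) / 0.25)²
n = (12.624)²
n ≈ 159.37
Round up to the next whole number: n = 160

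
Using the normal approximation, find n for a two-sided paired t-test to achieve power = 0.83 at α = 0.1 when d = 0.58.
n = 21 pairs

Sample size formula (paired t-test, normal approximation):
n = ((z_{α/2} + z_β) / d)²

z_{α/2} = 1.645 (for α = 0.1, two-sided)
z_β = 0.954 (for power = 0.83)
d = 0.58

n = ((1.645 + 0.954) / 0.58)²
n = (4.481)²
n ≈ 20.08
Round up to the next whole number: n = 21 pairs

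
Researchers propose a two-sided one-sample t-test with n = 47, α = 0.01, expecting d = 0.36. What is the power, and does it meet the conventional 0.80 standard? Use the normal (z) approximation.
Power ≈ 0.46; the study is underpowered (power < 0.80)

Power calculation (one-sample t-test, normal approximation):
z_β = d · √n - z_{α/2}
z_β = 0.36 · √47 - 2.576
z_β = 0.36 · 6.856 - 2.576
z_β = -0.108

Power = Φ(z_β) = Φ(-0.108) ≈ 0.457

Effect size d = 0.36 is small by Cohen's convention (0.2/0.5/0.8).

Threshold: power ≥ 0.80 is conventionally adequate.
Power ≈ 0.46 → the study is underpowered (power < 0.80).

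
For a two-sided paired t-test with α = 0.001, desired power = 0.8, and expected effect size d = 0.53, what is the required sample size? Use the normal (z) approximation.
n = 61 pairs

Sample size formula (paired t-test, normal approximation):
n = ((z_{α/2} + z_β) / d)²

z_{α/2} = 3.291 (for α = 0.001, two-sided)
z_β = 0.842 (for power = 0.8)
d = 0.53

n = ((3.291 + 0.842) / 0.53)²
n = (7.798)²
n ≈ 60.81
Round up to the next whole number: n = 61 pairs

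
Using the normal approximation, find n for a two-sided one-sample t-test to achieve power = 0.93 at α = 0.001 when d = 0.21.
n = 516

Sample size formula (one-sample t-test, normal approximation):
n = ((z_{α/2} + z_β) / d)²

z_{α/2} = 3.291 (for α = 0.001, two-sided)
z_β = 1.476 (for power = 0.93)
d = 0.21

n = ((3.291 + 1.476) / 0.21)²
n = (22.700)²
n ≈ 515.29
Round up to the next whole number: n = 516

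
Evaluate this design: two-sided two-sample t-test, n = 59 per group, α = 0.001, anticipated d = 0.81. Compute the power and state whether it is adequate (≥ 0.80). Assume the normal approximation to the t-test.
Power ≈ 0.87; the study is adequately powered (power ≥ 0.80)

Power calculation (two-sample t-test, normal approximation):
z_β = d · √(n/2) - z_{α/2}
z_β = 0.81 · √(59/2) - 3.291
z_β = 0.81 · 5.431 - 3.291
z_β = 1.109

Power = Φ(z_β) = Φ(1.109) ≈ 0.866

Effect size d = 0.81 is large by Cohen's convention (0.2/0.5/0.8).

Threshold: power ≥ 0.80 is conventionally adequate.
Power ≈ 0.87 → the study is adequately powered (power ≥ 0.80).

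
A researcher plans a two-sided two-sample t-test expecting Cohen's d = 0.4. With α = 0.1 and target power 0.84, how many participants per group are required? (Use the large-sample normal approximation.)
n = 88 per group

Sample size formula (two-sample t-test, normal approximation):
n = 2 · ((z_{α/2} + z_β) / d)²

z_{α/2} = 1.645 (for α = 0.1, two-sided)
z_β = 0.994 (for power = 0.84)
d = 0.4

n = 2 · ((1.645 + 0.994) / 0.4)²
n = 2 · (6.598)²
n ≈ 87.07
Round up to the next whole number: n = 88 per group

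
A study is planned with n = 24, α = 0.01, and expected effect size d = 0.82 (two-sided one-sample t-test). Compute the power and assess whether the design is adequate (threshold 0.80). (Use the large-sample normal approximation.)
Power ≈ 0.93; the study is adequately powered (power ≥ 0.80)

Power calculation (one-sample t-test, normal approximation):
z_β = d · √n - z_{α/2}
z_β = 0.82 · √24 - 2.576
z_β = 0.82 · 4.899 - 2.576
z_β = 1.441

Power = Φ(z_β) = Φ(1.441) ≈ 0.925

Effect size d = 0.82 is large by Cohen's convention (0.2/0.5/0.8).

Threshold: power ≥ 0.80 is conventionally adequate.
Power ≈ 0.93 → the study is adequately powered (power ≥ 0.80).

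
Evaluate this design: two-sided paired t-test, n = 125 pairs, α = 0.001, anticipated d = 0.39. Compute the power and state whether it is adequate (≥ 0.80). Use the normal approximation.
Power ≈ 0.86; the study is adequately powered (power ≥ 0.80)

Power calculation (paired t-test, normal approximation):
z_β = d · √n - z_{α/2}
z_β = 0.39 · √125 - 3.291
z_β = 0.39 · 11.180 - 3.291
z_β = 1.070

Power = Φ(z_β) = Φ(1.070) ≈ 0.858

Effect size d = 0.39 is small by Cohen's convention (0.2/0.5/0.8).

Threshold: power ≥ 0.80 is conventionally adequate.
Power ≈ 0.86 → the study is adequately powered (power ≥ 0.80).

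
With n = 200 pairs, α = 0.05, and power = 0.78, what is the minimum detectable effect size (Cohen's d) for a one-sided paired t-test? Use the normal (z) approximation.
d ≈ 0.17

Minimum detectable effect (paired t-test, normal approximation):
d = (z_α + z_β) / √n
d = (1.645 + 0.772) / √200
d = 2.417 / 14.142
d ≈ 0.17

By Cohen's convention (0.2 small / 0.5 medium / 0.8 large): very small effect.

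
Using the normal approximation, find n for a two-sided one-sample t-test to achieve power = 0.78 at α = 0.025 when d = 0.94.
n = 11

Sample size formula (one-sample t-test, normal approximation):
n = ((z_{α/2} + z_β) / d)²

z_{α/2} = 2.241 (for α = 0.025, two-sided)
z_β = 0.772 (for power = 0.78)
d = 0.94

n = ((2.241 + 0.772) / 0.94)²
n = (3.205)²
n ≈ 10.27
Round up to the next whole number: n = 11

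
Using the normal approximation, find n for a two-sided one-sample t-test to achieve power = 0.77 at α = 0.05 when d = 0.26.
n = 108

Sample size formula (one-sample t-test, normal approximation):
n = ((z_{α/2} + z_β) / d)²

z_{α/2} = 1.960 (for α = 0.05, two-sided)
z_β = 0.739 (for power = 0.77)
d = 0.26

n = ((1.960 + 0.739) / 0.26)²
n = (10.381)²
n ≈ 107.77
Round up to the next whole number: n = 108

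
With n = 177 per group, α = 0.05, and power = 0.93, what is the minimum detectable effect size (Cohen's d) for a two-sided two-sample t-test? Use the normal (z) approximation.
d ≈ 0.37

Minimum detectable effect (two-sample t-test, normal approximation):
d = (z_{α/2} + z_β) / √(n/2)
d = (1.960 + 1.476) / √(177/2)
d = 3.436 / 9.407
d ≈ 0.37

By Cohen's convention (0.2 small / 0.5 medium / 0.8 large): small effect.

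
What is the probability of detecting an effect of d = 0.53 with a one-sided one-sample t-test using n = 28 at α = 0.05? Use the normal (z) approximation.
Power ≈ 0.88

Power calculation (one-sample t-test, normal approximation):
z_β = d · √n - z_α
z_β = 0.53 · √28 - 1.645
z_β = 0.53 · 5.292 - 1.645
z_β = 1.160

Power = Φ(z_β) = Φ(1.160) ≈ 0.877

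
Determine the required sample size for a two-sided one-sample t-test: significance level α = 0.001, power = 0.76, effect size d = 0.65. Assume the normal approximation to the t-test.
n = 38

Sample size formula (one-sample t-test, normal approximation):
n = ((z_{α/2} + z_β) / d)²

z_{α/2} = 3.291 (for α = 0.001, two-sided)
z_β = 0.706 (for power = 0.76)
d = 0.65

n = ((3.291 + 0.706) / 0.65)²
n = (6.149)²
n ≈ 37.81
Round up to the next whole number: n = 38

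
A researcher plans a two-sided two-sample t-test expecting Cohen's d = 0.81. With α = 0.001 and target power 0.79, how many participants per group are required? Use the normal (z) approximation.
n = 52 per group

Sample size formula (two-sample t-test, normal approximation):
n = 2 · ((z_{α/2} + z_β) / d)²

z_{α/2} = 3.291 (for α = 0.001, two-sided)
z_β = 0.806 (for power = 0.79)
d = 0.81

n = 2 · ((3.291 + 0.806) / 0.81)²
n = 2 · (5.058)²
n ≈ 51.17
Round up to the next whole number: n = 52 per group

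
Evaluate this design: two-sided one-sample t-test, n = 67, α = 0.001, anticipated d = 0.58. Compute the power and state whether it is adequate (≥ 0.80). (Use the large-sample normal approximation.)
Power ≈ 0.93; the study is adequately powered (power ≥ 0.80)

Power calculation (one-sample t-test, normal approximation):
z_β = d · √n - z_{α/2}
z_β = 0.58 · √67 - 3.291
z_β = 0.58 · 8.185 - 3.291
z_β = 1.457

Power = Φ(z_β) = Φ(1.457) ≈ 0.927

Effect size d = 0.58 is medium by Cohen's convention (0.2/0.5/0.8).

Threshold: power ≥ 0.80 is conventionally adequate.
Power ≈ 0.93 → the study is adequately powered (power ≥ 0.80).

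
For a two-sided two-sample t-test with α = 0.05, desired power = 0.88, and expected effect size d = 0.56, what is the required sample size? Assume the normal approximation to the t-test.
n = 63 per group

Sample size formula (two-sample t-test, normal approximation):
n = 2 · ((z_{α/2} + z_β) / d)²

z_{α/2} = 1.960 (for α = 0.05, two-sided)
z_β = 1.175 (for power = 0.88)
d = 0.56

n = 2 · ((1.960 + 1.175) / 0.56)²
n = 2 · (5.598)²
n ≈ 62.68
Round up to the next whole number: n = 63 per group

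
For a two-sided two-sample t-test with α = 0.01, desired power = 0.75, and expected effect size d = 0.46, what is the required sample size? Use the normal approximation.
n = 100 per group

Sample size formula (two-sample t-test, normal approximation):
n = 2 · ((z_{α/2} + z_β) / d)²

z_{α/2} = 2.576 (for α = 0.01, two-sided)
z_β = 0.674 (for power = 0.75)
d = 0.46

n = 2 · ((2.576 + 0.674) / 0.46)²
n = 2 · (7.065)²
n ≈ 99.83
Round up to the next whole number: n = 100 per group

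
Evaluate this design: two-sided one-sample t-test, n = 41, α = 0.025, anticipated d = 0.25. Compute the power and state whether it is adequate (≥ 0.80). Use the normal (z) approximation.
Power ≈ 0.26; the study is underpowered (power < 0.80)

Power calculation (one-sample t-test, normal approximation):
z_β = d · √n - z_{α/2}
z_β = 0.25 · √41 - 2.241
z_β = 0.25 · 6.403 - 2.241
z_β = -0.641

Power = Φ(z_β) = Φ(-0.641) ≈ 0.261

Effect size d = 0.25 is small by Cohen's convention (0.2/0.5/0.8).

Threshold: power ≥ 0.80 is conventionally adequate.
Power ≈ 0.26 → the study is underpowered (power < 0.80).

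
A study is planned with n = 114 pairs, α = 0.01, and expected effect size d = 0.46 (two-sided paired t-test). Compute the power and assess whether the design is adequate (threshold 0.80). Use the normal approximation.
Power ≈ 0.99; the study is adequately powered (power ≥ 0.80)

Power calculation (paired t-test, normal approximation):
z_β = d · √n - z_{α/2}
z_β = 0.46 · √114 - 2.576
z_β = 0.46 · 10.677 - 2.576
z_β = 2.336

Power = Φ(z_β) = Φ(2.336) ≈ 0.990

Effect size d = 0.46 is small by Cohen's convention (0.2/0.5/0.8).

Threshold: power ≥ 0.80 is conventionally adequate.
Power ≈ 0.99 → the study is adequately powered (power ≥ 0.80).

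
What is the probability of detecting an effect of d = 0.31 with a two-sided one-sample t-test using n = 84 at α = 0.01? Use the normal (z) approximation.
Power ≈ 0.60

Power calculation (one-sample t-test, normal approximation):
z_β = d · √n - z_{α/2}
z_β = 0.31 · √84 - 2.576
z_β = 0.31 · 9.165 - 2.576
z_β = 0.265

Power = Φ(z_β) = Φ(0.265) ≈ 0.605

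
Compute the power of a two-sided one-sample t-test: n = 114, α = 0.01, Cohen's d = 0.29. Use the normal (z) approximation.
Power ≈ 0.70

Power calculation (one-sample t-test, normal approximation):
z_β = d · √n - z_{α/2}
z_β = 0.29 · √114 - 2.576
z_β = 0.29 · 10.677 - 2.576
z_β = 0.521

Power = Φ(z_β) = Φ(0.521) ≈ 0.699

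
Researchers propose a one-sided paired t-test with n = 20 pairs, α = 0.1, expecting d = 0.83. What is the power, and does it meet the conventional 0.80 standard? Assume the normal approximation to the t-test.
Power ≈ 0.99; the study is adequately powered (power ≥ 0.80)

Power calculation (paired t-test, normal approximation):
z_β = d · √n - z_α
z_β = 0.83 · √20 - 1.282
z_β = 0.83 · 4.472 - 1.282
z_β = 2.430

Power = Φ(z_β) = Φ(2.430) ≈ 0.992

Effect size d = 0.83 is large by Cohen's convention (0.2/0.5/0.8).

Threshold: power ≥ 0.80 is conventionally adequate.
Power ≈ 0.99 → the study is adequately powered (power ≥ 0.80).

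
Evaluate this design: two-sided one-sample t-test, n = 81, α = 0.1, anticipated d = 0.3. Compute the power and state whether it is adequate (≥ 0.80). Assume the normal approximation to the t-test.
Power ≈ 0.85; the study is adequately powered (power ≥ 0.80)

Power calculation (one-sample t-test, normal approximation):
z_β = d · √n - z_{α/2}
z_β = 0.3 · √81 - 1.645
z_β = 0.3 · 9.000 - 1.645
z_β = 1.055

Power = Φ(z_β) = Φ(1.055) ≈ 0.854

Effect size d = 0.3 is small by Cohen's convention (0.2/0.5/0.8).

Threshold: power ≥ 0.80 is conventionally adequate.
Power ≈ 0.85 → the study is adequately powered (power ≥ 0.80).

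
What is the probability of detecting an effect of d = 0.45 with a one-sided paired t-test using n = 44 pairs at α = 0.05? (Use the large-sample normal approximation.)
Power ≈ 0.91

Power calculation (paired t-test, normal approximation):
z_β = d · √n - z_α
z_β = 0.45 · √44 - 1.645
z_β = 0.45 · 6.633 - 1.645
z_β = 1.340

Power = Φ(z_β) = Φ(1.340) ≈ 0.910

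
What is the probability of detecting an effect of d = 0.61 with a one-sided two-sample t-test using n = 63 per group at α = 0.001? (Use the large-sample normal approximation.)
Power ≈ 0.63

Power calculation (two-sample t-test, normal approximation):
z_β = d · √(n/2) - z_α
z_β = 0.61 · √(63/2) - 3.090
z_β = 0.61 · 5.612 - 3.090
z_β = 0.333

Power = Φ(z_β) = Φ(0.333) ≈ 0.631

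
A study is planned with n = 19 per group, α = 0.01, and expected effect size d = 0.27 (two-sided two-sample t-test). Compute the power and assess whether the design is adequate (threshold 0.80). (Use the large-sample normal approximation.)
Power ≈ 0.04; the study is underpowered (power < 0.80)

Power calculation (two-sample t-test, normal approximation):
z_β = d · √(n/2) - z_{α/2}
z_β = 0.27 · √(19/2) - 2.576
z_β = 0.27 · 3.082 - 2.576
z_β = -1.744

Power = Φ(z_β) = Φ(-1.744) ≈ 0.041

Effect size d = 0.27 is small by Cohen's convention (0.2/0.5/0.8).

Threshold: power ≥ 0.80 is conventionally adequate.
Power ≈ 0.04 → the study is underpowered (power < 0.80).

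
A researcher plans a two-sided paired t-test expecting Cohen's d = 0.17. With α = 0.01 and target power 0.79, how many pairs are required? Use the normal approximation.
n = 396 pairs

Sample size formula (paired t-test, normal approximation):
n = ((z_{α/2} + z_β) / d)²

z_{α/2} = 2.576 (for α = 0.01, two-sided)
z_β = 0.806 (for power = 0.79)
d = 0.17

n = ((2.576 + 0.806) / 0.17)²
n = (19.894)²
n ≈ 395.77
Round up to the next whole number: n = 396 pairs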